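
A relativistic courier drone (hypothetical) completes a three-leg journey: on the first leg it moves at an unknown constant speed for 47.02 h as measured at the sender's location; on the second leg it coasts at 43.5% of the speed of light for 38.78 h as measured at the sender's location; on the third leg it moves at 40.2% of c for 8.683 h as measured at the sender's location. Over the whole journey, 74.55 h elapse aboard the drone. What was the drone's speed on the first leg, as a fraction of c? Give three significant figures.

β = 0.739

Leg 1: speed unknown; τ_1 = 47.02/γ_1.
Leg 2: β = 0.435; γ = 1/√(1 − 0.435²) = 1/√0.8108 = 1.111; τ_2 = 38.78/1.111 = 34.92 h.
Leg 3: β = 0.402; γ = 1/√(1 − 0.402²) = 1/√0.8384 = 1.092; τ_3 = 8.683/1.092 = 7.950 h.
Total proper time: τ_1 + 34.92 + 7.950 = 74.55, so τ_1 = 74.55 − 42.87 = 31.68 h.
γ_1 = 47.02/31.68 = 1.484; β = √(1 − 1/γ²) = √0.5460.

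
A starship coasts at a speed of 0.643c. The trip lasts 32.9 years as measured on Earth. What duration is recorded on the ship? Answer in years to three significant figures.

τ = 25.2 years

γ = 1/√(1 − 0.643²) = 1/√0.5866 = 1.306
The interval measured on Earth is the dilated one; the clock on the ship measures the proper time τ = Δt/γ = 32.9/1.306 years.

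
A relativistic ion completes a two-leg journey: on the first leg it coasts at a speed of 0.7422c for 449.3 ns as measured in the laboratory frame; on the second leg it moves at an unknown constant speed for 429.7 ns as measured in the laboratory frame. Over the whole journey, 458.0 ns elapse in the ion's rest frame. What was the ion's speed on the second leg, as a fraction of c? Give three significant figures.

β = 0.931

Leg 1: γ = 1/√(1 − 0.7422²) = 1/√0.4491 = 1.492; τ_1 = 449.3/1.492 = 301.1 ns.
Leg 2: speed unknown; τ_2 = 429.7/γ_2.
Total proper time: 301.1 + τ_2 = 458.0, so τ_2 = 458.0 − 301.1 = 156.9 ns.
γ_2 = 429.7/156.9 = 2.739; β = √(1 − 1/γ²) = √0.8667.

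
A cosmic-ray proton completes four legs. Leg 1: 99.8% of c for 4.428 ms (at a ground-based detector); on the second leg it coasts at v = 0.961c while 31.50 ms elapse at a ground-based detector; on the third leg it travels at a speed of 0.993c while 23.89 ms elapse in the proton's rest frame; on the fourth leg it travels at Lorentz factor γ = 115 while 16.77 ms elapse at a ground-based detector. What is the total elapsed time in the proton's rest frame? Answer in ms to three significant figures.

Leg 1: β = 0.998; γ = 1/√(1 − 0.998²) = 1/√0.003996 = 15.82; τ_1 = 4.428/15.82 = 0.2799 ms.
Leg 2: γ = 1/√(1 − 0.961²) = 1/√0.07648 = 3.616; τ_2 = 31.50/3.616 = 8.711 ms.
Leg 3: 23.89 ms is already measured in the proton's rest frame.
Leg 4: γ = 115; τ_4 = 16.77/115.0 = 0.1458 ms.
Total: 0.2799 + 8.711 + 23.89 + 0.1458 ms.

τ = 33.0 ms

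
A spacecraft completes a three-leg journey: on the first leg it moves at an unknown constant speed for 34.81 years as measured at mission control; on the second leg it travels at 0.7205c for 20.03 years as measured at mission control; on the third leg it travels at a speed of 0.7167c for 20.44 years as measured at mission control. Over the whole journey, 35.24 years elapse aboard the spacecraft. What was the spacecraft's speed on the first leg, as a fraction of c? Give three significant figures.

Leg 1: speed unknown; τ_1 = 34.81/γ_1.
Leg 2: γ = 1/√(1 − 0.7205²) = 1/√0.4809 = 1.442; τ_2 = 20.03/1.442 = 13.89 years.
Leg 3: γ = 1/√(1 − 0.7167²) = 1/√0.4863 = 1.434; τ_3 = 20.44/1.434 = 14.25 years.
Total proper time: τ_1 + 13.89 + 14.25 = 35.24, so τ_1 = 35.24 − 28.14 = 7.096 years.
γ_1 = 34.81/7.096 = 4.906; β = √(1 − 1/γ²) = √0.9584.

β = 0.979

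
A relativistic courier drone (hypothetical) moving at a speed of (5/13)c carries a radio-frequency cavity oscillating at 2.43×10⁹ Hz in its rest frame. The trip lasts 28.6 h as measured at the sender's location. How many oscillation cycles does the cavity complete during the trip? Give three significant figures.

N = 2.31×10¹⁴

γ = 1/√(1 − (5/13)²) = 13/12 ≈ 1.083
The oscillator's own cycle count is N = f × τ where τ is the proper time aboard the drone. τ = Δt/γ = 28.6/1.083 = 26.40 h = 9.504×10⁴ s.
N = 2.43×10⁹ × 9.504×10⁴ = 2.309×10¹⁴.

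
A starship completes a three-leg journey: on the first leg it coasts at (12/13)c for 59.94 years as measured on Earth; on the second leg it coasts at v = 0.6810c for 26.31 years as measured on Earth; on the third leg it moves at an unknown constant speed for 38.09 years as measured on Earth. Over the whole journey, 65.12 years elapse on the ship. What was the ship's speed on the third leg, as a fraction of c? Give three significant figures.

Leg 1: γ = 1/√(1 − (12/13)²) = 13/5 = 2.600; τ_1 = 59.94/2.600 = 23.05 years.
Leg 2: γ = 1/√(1 − 0.6810²) = 1/√0.5362 = 1.366; τ_2 = 26.31/1.366 = 19.27 years.
Leg 3: speed unknown; τ_3 = 38.09/γ_3.
Total proper time: 23.05 + 19.27 + τ_3 = 65.12, so τ_3 = 65.12 − 42.32 = 22.80 years.
γ_3 = 38.09/22.80 = 1.671; β = √(1 − 1/γ²) = √0.6417.

β = 0.801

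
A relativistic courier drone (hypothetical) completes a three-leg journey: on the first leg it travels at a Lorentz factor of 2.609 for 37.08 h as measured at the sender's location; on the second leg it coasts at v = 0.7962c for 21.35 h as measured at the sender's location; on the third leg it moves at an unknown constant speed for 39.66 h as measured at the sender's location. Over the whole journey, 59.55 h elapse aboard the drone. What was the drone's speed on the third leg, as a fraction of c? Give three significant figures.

β = 0.576

Leg 1: γ = 2.609; τ_1 = 37.08/2.609 = 14.21 h.
Leg 2: γ = 1/√(1 − 0.7962²) = 1/√0.3661 = 1.653; τ_2 = 21.35/1.653 = 12.92 h.
Leg 3: speed unknown; τ_3 = 39.66/γ_3.
Total proper time: 14.21 + 12.92 + τ_3 = 59.55, so τ_3 = 59.55 − 27.13 = 32.42 h.
γ_3 = 39.66/32.42 = 1.223; β = √(1 − 1/γ²) = √0.3318.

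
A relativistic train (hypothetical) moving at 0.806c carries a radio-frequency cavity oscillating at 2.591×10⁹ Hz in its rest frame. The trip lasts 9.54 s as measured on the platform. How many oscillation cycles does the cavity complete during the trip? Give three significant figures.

γ = 1/√(1 − 0.806²) = 1/√0.3504 = 1.689
The oscillator's own cycle count is N = f × τ where τ is the proper time on the train. τ = Δt/γ = 9.54/1.689 = 5.647 s = 5.647×10⁰ s.
N = 2.591×10⁹ × 5.647×10⁰ = 1.463×10¹⁰.

N = 1.46×10¹⁰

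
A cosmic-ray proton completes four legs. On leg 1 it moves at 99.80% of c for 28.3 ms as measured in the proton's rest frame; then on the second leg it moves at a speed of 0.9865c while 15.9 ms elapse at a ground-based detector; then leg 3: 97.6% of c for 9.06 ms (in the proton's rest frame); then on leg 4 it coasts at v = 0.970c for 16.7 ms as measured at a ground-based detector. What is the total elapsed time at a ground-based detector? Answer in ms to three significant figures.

Leg 1: β = 0.9980; γ = 1/√(1 − 0.9980²) = 1/√0.003996 = 15.82; Δt_1 = 15.82 × 28.3 = 447.7 ms.
Leg 2: 15.9 ms is already measured at a ground-based detector.
Leg 3: β = 0.976; γ = 1/√(1 − 0.976²) = 1/√0.04742 = 4.592; Δt_3 = 4.592 × 9.06 = 41.60 ms.
Leg 4: 16.7 ms is already measured at a ground-based detector.
Total: 447.7 + 15.90 + 41.60 + 16.70 ms.

Δt = 522 ms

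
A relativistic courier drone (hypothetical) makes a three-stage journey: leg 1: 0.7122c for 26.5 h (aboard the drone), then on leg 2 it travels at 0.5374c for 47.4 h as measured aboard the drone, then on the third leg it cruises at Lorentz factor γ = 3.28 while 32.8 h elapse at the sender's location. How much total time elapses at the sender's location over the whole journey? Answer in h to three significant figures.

Leg 1: γ = 1/√(1 − 0.7122²) = 1/√0.4928 = 1.425; Δt_1 = 1.425 × 26.5 = 37.75 h.
Leg 2: γ = 1/√(1 − 0.5374²) = 1/√0.7112 = 1.186; Δt_2 = 1.186 × 47.4 = 56.21 h.
Leg 3: 32.8 h is already measured at the sender's location.
Total: 37.75 + 56.21 + 32.80 h.

Δt = 127 h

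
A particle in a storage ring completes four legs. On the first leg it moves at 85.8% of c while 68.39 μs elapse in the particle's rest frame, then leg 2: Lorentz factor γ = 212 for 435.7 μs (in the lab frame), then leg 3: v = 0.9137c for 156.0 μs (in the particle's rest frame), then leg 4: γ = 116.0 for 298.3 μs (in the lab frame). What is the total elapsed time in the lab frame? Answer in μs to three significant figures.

Leg 1: β = 0.858; γ = 1/√(1 − 0.858²) = 1/√0.2638 = 1.947; Δt_1 = 1.947 × 68.39 = 133.1 μs.
Leg 2: 435.7 μs is already measured in the lab frame.
Leg 3: γ = 1/√(1 − 0.9137²) = 1/√0.1652 = 2.461; Δt_3 = 2.461 × 156.0 = 383.9 μs.
Leg 4: 298.3 μs is already measured in the lab frame.
Total: 133.1 + 435.7 + 383.9 + 298.3 μs.

Δt = 1250 μs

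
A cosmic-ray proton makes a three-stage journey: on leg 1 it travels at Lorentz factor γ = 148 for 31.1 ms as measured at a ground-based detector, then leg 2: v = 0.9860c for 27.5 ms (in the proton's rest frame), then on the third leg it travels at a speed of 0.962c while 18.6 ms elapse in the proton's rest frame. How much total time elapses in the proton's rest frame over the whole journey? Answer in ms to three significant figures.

Leg 1: γ = 148; τ_1 = 31.1/148.0 = 0.2101 ms.
Leg 2: 27.5 ms is already measured in the proton's rest frame.
Leg 3: 18.6 ms is already measured in the proton's rest frame.
Total: 0.2101 + 27.50 + 18.60 ms.

τ = 46.3 ms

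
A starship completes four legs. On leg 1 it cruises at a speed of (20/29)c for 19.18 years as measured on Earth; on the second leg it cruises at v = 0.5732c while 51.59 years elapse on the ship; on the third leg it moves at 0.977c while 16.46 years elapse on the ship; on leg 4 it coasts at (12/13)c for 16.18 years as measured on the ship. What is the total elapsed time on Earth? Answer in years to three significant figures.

Δt = 201 years

Leg 1: 19.18 years is already measured on Earth.
Leg 2: γ = 1/√(1 − 0.5732²) = 1/√0.6714 = 1.220; Δt_2 = 1.220 × 51.59 = 62.96 years.
Leg 3: γ = 1/√(1 − 0.977²) = 1/√0.04547 = 4.690; Δt_3 = 4.690 × 16.46 = 77.19 years.
Leg 4: γ = 1/√(1 − (12/13)²) = 13/5 = 2.600; Δt_4 = 2.600 × 16.18 = 42.07 years.
Total: 19.18 + 62.96 + 77.19 + 42.07 years.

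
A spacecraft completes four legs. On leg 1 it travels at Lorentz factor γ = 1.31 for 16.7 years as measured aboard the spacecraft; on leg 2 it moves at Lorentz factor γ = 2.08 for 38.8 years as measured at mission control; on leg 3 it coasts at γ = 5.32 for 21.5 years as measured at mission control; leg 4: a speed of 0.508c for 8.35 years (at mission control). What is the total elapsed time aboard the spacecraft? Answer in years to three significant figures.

Leg 1: 16.7 years is already measured aboard the spacecraft.
Leg 2: γ = 2.08; τ_2 = 38.8/2.080 = 18.65 years.
Leg 3: γ = 5.32; τ_3 = 21.5/5.320 = 4.041 years.
Leg 4: γ = 1/√(1 − 0.508²) = 1/√0.7419 = 1.161; τ_4 = 8.35/1.161 = 7.192 years.
Total: 16.70 + 18.65 + 4.041 + 7.192 years.

τ = 46.6 years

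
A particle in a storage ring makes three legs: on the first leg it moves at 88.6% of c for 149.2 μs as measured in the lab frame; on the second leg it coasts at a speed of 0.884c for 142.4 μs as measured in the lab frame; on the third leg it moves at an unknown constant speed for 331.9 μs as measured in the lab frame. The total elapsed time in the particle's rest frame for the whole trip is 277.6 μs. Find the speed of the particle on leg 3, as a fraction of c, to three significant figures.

β = 0.904

Leg 1: β = 0.886; γ = 1/√(1 − 0.886²) = 1/√0.2150 = 2.157; τ_1 = 149.2/2.157 = 69.18 μs.
Leg 2: γ = 1/√(1 − 0.884²) = 1/√0.2185 = 2.139; τ_2 = 142.4/2.139 = 66.57 μs.
Leg 3: speed unknown; τ_3 = 331.9/γ_3.
Total proper time: 69.18 + 66.57 + τ_3 = 277.6, so τ_3 = 277.6 − 135.8 = 141.8 μs.
γ_3 = 331.9/141.8 = 2.340; β = √(1 − 1/γ²) = √0.8173.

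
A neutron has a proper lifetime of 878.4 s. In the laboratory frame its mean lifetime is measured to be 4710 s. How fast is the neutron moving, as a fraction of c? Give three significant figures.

γ = Δt/τ₀ = 4710/878.4 = 5.362
β = √(1 − 1/γ²) = √(1 − 0.03478) = √0.9652

β = 0.982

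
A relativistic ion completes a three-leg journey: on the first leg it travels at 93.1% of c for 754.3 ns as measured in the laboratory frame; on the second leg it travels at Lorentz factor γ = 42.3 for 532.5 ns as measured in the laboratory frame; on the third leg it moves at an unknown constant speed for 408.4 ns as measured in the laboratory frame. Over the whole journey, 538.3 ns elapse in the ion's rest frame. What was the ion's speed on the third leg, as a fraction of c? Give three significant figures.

Leg 1: β = 0.931; γ = 1/√(1 − 0.931²) = 1/√0.1332 = 2.740; τ_1 = 754.3/2.740 = 275.3 ns.
Leg 2: γ = 42.3; τ_2 = 532.5/42.30 = 12.59 ns.
Leg 3: speed unknown; τ_3 = 408.4/γ_3.
Total proper time: 275.3 + 12.59 + τ_3 = 538.3, so τ_3 = 538.3 − 287.9 = 250.4 ns.
γ_3 = 408.4/250.4 = 1.631; β = √(1 − 1/γ²) = √0.6241.

β = 0.790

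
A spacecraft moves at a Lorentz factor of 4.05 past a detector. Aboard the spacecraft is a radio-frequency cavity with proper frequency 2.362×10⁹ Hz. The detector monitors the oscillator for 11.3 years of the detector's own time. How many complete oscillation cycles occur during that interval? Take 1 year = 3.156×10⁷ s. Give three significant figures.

N = 2.08×10¹⁷

γ = 4.05
During 11.3 years of lab time, the oscillator's proper time advances by τ = Δt/γ = 11.3/4.050 = 2.790 years = 8.806×10⁷ s.
N = f × τ = 2.362×10⁹ × 8.806×10⁷ = 2.080×10¹⁷.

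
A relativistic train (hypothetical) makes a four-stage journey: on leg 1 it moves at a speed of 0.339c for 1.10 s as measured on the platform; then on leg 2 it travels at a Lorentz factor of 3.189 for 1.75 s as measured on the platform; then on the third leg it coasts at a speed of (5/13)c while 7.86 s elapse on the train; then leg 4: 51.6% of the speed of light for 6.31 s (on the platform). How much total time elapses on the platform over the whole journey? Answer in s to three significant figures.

Leg 1: 1.10 s is already measured on the platform.
Leg 2: 1.75 s is already measured on the platform.
Leg 3: γ = 1/√(1 − (5/13)²) = 13/12 ≈ 1.083; Δt_3 = 1.083 × 7.86 = 8.515 s.
Leg 4: 6.31 s is already measured on the platform.
Total: 1.100 + 1.750 + 8.515 + 6.310 s.

Δt = 17.7 s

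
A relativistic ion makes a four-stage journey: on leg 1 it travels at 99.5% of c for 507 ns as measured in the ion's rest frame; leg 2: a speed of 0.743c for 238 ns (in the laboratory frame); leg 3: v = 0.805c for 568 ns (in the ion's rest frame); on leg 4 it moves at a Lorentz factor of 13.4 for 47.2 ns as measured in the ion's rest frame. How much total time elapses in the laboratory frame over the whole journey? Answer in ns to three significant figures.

Leg 1: β = 0.995; γ = 1/√(1 − 0.995²) = 1/√0.009975 = 10.01; Δt_1 = 10.01 × 507 = 5076 ns.
Leg 2: 238 ns is already measured in the laboratory frame.
Leg 3: γ = 1/√(1 − 0.805²) = 1/√0.3520 = 1.686; Δt_3 = 1.686 × 568 = 957.4 ns.
Leg 4: γ = 13.4; Δt_4 = 13.40 × 47.2 = 632.5 ns.
Total: 5076 + 238.0 + 957.4 + 632.5 ns.

Δt = 6900 ns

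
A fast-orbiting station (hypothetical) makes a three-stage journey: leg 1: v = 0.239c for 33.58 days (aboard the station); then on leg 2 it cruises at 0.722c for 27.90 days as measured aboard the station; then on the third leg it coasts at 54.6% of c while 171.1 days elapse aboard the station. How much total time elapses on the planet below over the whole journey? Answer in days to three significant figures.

Δt = 279 days

Leg 1: γ = 1/√(1 − 0.239²) = 1/√0.9429 = 1.030; Δt_1 = 1.030 × 33.58 = 34.58 days.
Leg 2: γ = 1/√(1 − 0.722²) = 1/√0.4787 = 1.445; Δt_2 = 1.445 × 27.90 = 40.32 days.
Leg 3: β = 0.546; γ = 1/√(1 − 0.546²) = 1/√0.7019 = 1.194; Δt_3 = 1.194 × 171.1 = 204.2 days.
Total: 34.58 + 40.32 + 204.2 days.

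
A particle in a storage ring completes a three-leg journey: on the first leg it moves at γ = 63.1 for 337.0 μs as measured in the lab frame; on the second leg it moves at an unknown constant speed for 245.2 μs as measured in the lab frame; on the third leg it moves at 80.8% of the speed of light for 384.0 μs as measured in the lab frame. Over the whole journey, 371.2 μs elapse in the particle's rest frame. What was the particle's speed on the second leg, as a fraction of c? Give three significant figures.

Leg 1: γ = 63.1; τ_1 = 337.0/63.10 = 5.341 μs.
Leg 2: speed unknown; τ_2 = 245.2/γ_2.
Leg 3: β = 0.808; γ = 1/√(1 − 0.808²) = 1/√0.3471 = 1.697; τ_3 = 384.0/1.697 = 226.2 μs.
Total proper time: 5.341 + τ_2 + 226.2 = 371.2, so τ_2 = 371.2 − 231.6 = 139.6 μs.
γ_2 = 245.2/139.6 = 1.756; β = √(1 − 1/γ²) = √0.6758.

β = 0.822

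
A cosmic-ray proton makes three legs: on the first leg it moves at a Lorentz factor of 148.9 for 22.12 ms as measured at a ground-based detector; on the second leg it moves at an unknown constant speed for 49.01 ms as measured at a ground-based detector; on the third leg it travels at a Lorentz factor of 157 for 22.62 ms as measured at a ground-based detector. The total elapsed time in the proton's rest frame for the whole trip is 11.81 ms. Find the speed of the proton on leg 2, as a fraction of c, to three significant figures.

Leg 1: γ = 148.9; τ_1 = 22.12/148.9 = 0.1486 ms.
Leg 2: speed unknown; τ_2 = 49.01/γ_2.
Leg 3: γ = 157; τ_3 = 22.62/157.0 = 0.1441 ms.
Total proper time: 0.1486 + τ_2 + 0.1441 = 11.81, so τ_2 = 11.81 − 0.2926 = 11.52 ms.
γ_2 = 49.01/11.52 = 4.255; β = √(1 − 1/γ²) = √0.9448.

β = 0.972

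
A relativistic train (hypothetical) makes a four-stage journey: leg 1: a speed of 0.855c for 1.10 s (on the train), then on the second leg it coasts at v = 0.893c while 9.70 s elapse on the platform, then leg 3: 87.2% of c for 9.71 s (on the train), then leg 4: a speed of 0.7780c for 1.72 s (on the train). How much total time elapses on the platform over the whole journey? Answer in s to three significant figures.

Δt = 34.4 s

Leg 1: γ = 1/√(1 − 0.855²) = 1/√0.2690 = 1.928; Δt_1 = 1.928 × 1.10 = 2.121 s.
Leg 2: 9.70 s is already measured on the platform.
Leg 3: β = 0.872; γ = 1/√(1 − 0.872²) = 1/√0.2396 = 2.043; Δt_3 = 2.043 × 9.71 = 19.84 s.
Leg 4: γ = 1/√(1 − 0.7780²) = 1/√0.3947 = 1.592; Δt_4 = 1.592 × 1.72 = 2.738 s.
Total: 2.121 + 9.700 + 19.84 + 2.738 s.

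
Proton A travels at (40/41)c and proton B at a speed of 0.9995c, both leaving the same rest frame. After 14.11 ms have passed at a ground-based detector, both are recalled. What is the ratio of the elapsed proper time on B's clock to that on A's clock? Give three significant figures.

A: γ = 1/√(1 − (40/41)²) = 41/9 ≈ 4.556. B: γ = 1/√(1 − 0.9995²) = 1/√9.997×10⁻⁴ = 31.63.
τ_A/τ_B = γ_B/γ_A = 31.63/4.556 = 6.942, so τ_B/τ_A = 0.1440.

τ_B/τ_A = 0.144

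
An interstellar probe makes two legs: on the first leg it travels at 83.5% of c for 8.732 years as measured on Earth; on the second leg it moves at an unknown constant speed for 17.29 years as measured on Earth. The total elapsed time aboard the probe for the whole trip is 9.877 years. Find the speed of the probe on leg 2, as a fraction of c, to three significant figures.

Leg 1: β = 0.835; γ = 1/√(1 − 0.835²) = 1/√0.3028 = 1.817; τ_1 = 8.732/1.817 = 4.805 years.
Leg 2: speed unknown; τ_2 = 17.29/γ_2.
Total proper time: 4.805 + τ_2 = 9.877, so τ_2 = 9.877 − 4.805 = 5.072 years.
γ_2 = 17.29/5.072 = 3.409; β = √(1 − 1/γ²) = √0.9139.

β = 0.956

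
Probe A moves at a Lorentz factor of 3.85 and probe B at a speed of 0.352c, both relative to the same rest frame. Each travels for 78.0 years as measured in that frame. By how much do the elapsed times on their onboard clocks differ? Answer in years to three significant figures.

|τ_A − τ_B| = 52.7 years

A: γ = 3.85; τ_A = 78.0/3.850 = 20.26 years.
B: γ = 1/√(1 − 0.352²) = 1/√0.8761 = 1.068; τ_B = 78.0/1.068 = 73.01 years.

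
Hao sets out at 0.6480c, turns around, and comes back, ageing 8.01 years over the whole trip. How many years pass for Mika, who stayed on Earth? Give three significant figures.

γ = 1/√(1 − 0.6480²) = 1/√0.5801 = 1.313
Earth-frame duration is the dilated interval: Δt = γτ = 1.313 × 8.01 years.

Δt = 10.5 years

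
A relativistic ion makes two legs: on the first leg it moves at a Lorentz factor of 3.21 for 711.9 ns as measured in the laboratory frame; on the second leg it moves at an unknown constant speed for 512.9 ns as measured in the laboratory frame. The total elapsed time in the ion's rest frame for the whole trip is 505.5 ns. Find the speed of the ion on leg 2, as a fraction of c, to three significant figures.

Leg 1: γ = 3.21; τ_1 = 711.9/3.210 = 221.8 ns.
Leg 2: speed unknown; τ_2 = 512.9/γ_2.
Total proper time: 221.8 + τ_2 = 505.5, so τ_2 = 505.5 − 221.8 = 283.7 ns.
γ_2 = 512.9/283.7 = 1.808; β = √(1 − 1/γ²) = √0.6940.

β = 0.833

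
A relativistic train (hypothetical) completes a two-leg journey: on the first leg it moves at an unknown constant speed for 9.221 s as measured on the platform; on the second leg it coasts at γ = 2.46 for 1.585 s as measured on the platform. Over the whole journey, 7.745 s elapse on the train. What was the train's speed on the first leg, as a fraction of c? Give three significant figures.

β = 0.638

Leg 1: speed unknown; τ_1 = 9.221/γ_1.
Leg 2: γ = 2.46; τ_2 = 1.585/2.460 = 0.6443 s.
Total proper time: τ_1 + 0.6443 = 7.745, so τ_1 = 7.745 − 0.6443 = 7.101 s.
γ_1 = 9.221/7.101 = 1.299; β = √(1 − 1/γ²) = √0.4070.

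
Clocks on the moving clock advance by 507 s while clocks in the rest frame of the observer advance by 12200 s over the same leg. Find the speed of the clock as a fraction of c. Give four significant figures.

The proper time is measured on the moving clock (both events occur at the clock's location); Δt is measured in the rest frame of the observer. γ = Δt/τ = 12200/507 = 24.06.
β = √(1 − 1/γ²) = √(1 − 0.001727) = √0.9983

β = 0.9991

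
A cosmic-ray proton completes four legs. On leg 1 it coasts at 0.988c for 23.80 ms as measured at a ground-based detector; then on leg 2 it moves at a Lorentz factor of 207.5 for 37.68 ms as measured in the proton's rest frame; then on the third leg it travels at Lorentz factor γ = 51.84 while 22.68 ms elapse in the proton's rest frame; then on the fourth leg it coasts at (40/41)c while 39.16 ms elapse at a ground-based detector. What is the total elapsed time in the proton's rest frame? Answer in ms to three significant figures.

τ = 72.6 ms

Leg 1: γ = 1/√(1 − 0.988²) = 1/√0.02386 = 6.474; τ_1 = 23.80/6.474 = 3.676 ms.
Leg 2: 37.68 ms is already measured in the proton's rest frame.
Leg 3: 22.68 ms is already measured in the proton's rest frame.
Leg 4: γ = 1/√(1 − (40/41)²) = 41/9 ≈ 4.556; τ_4 = 39.16/4.556 = 8.596 ms.
Total: 3.676 + 37.68 + 22.68 + 8.596 ms.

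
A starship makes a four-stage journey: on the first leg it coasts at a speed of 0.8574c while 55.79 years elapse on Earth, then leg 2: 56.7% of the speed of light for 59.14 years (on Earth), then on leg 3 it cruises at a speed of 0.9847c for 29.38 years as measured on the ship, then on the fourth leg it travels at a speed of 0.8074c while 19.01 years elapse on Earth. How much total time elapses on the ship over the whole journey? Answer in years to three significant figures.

τ = 118 years

Leg 1: γ = 1/√(1 − 0.8574²) = 1/√0.2649 = 1.943; τ_1 = 55.79/1.943 = 28.71 years.
Leg 2: β = 0.567; γ = 1/√(1 − 0.567²) = 1/√0.6785 = 1.214; τ_2 = 59.14/1.214 = 48.71 years.
Leg 3: 29.38 years is already measured on the ship.
Leg 4: γ = 1/√(1 − 0.8074²) = 1/√0.3481 = 1.695; τ_4 = 19.01/1.695 = 11.22 years.
Total: 28.71 + 48.71 + 29.38 + 11.22 years.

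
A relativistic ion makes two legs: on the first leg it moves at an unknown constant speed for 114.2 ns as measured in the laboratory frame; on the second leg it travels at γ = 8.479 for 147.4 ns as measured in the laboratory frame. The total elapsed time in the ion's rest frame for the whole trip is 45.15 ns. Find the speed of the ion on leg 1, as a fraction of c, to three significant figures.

β = 0.970

Leg 1: speed unknown; τ_1 = 114.2/γ_1.
Leg 2: γ = 8.479; τ_2 = 147.4/8.479 = 17.38 ns.
Total proper time: τ_1 + 17.38 = 45.15, so τ_1 = 45.15 − 17.38 = 27.77 ns.
γ_1 = 114.2/27.77 = 4.113; β = √(1 − 1/γ²) = √0.9409.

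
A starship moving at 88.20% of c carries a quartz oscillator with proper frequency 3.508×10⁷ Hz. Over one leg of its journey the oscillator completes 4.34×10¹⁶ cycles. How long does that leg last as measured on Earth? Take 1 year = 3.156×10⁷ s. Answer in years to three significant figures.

Δt = 83.2 years

β = 0.8820; γ = 1/√(1 − 0.8820²) = 1/√0.2221 = 2.122
Proper time for N cycles: τ = N/f = 4.34×10¹⁶/(3.508×10⁷) = 1.237×10⁹ s = 39.20 years.
Lab-frame duration Δt = γτ = 2.122 × 39.20 = 83.18 years.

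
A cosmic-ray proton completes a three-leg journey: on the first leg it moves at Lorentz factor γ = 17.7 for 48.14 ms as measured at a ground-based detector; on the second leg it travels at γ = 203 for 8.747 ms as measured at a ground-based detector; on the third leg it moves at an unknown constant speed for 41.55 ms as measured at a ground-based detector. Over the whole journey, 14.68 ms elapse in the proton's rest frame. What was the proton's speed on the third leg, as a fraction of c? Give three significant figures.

β = 0.958

Leg 1: γ = 17.7; τ_1 = 48.14/17.70 = 2.720 ms.
Leg 2: γ = 203; τ_2 = 8.747/203.0 = 0.04309 ms.
Leg 3: speed unknown; τ_3 = 41.55/γ_3.
Total proper time: 2.720 + 0.04309 + τ_3 = 14.68, so τ_3 = 14.68 − 2.763 = 11.92 ms.
γ_3 = 41.55/11.92 = 3.487; β = √(1 − 1/γ²) = √0.9177.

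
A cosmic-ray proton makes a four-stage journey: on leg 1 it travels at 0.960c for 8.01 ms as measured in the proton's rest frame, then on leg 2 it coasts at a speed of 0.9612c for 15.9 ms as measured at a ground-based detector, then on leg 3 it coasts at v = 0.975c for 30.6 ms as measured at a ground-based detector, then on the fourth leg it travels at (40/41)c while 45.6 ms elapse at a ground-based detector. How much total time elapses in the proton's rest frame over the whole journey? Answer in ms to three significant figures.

Leg 1: 8.01 ms is already measured in the proton's rest frame.
Leg 2: γ = 1/√(1 − 0.9612²) = 1/√0.07609 = 3.625; τ_2 = 15.9/3.625 = 4.386 ms.
Leg 3: γ = 1/√(1 − 0.975²) = 1/√0.04938 = 4.500; τ_3 = 30.6/4.500 = 6.799 ms.
Leg 4: γ = 1/√(1 − (40/41)²) = 41/9 ≈ 4.556; τ_4 = 45.6/4.556 = 10.01 ms.
Total: 8.010 + 4.386 + 6.799 + 10.01 ms.

τ = 29.2 ms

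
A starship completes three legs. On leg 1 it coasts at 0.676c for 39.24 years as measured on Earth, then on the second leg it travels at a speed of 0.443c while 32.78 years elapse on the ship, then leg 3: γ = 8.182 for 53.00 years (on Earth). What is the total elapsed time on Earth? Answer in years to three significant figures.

Leg 1: 39.24 years is already measured on Earth.
Leg 2: γ = 1/√(1 − 0.443²) = 1/√0.8038 = 1.115; Δt_2 = 1.115 × 32.78 = 36.56 years.
Leg 3: 53.00 years is already measured on Earth.
Total: 39.24 + 36.56 + 53.00 years.

Δt = 129 years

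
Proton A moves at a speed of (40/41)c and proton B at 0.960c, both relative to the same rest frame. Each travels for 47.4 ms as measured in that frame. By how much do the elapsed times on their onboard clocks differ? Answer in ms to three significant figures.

A: γ = 1/√(1 − (40/41)²) = 41/9 ≈ 4.556; τ_A = 47.4/4.556 = 10.40 ms.
B: γ = 1/√(1 − 0.960²) = 25/7 ≈ 3.571; τ_B = 47.4/3.571 = 13.27 ms.

|τ_A − τ_B| = 2.87 ms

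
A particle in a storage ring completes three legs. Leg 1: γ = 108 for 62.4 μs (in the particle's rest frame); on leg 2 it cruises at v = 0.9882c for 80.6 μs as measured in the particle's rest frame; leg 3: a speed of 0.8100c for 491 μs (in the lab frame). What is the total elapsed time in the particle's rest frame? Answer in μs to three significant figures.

Leg 1: 62.4 μs is already measured in the particle's rest frame.
Leg 2: 80.6 μs is already measured in the particle's rest frame.
Leg 3: γ = 1/√(1 − 0.8100²) = 1/√0.3439 = 1.705; τ_3 = 491/1.705 = 287.9 μs.
Total: 62.40 + 80.60 + 287.9 μs.

τ = 431 μs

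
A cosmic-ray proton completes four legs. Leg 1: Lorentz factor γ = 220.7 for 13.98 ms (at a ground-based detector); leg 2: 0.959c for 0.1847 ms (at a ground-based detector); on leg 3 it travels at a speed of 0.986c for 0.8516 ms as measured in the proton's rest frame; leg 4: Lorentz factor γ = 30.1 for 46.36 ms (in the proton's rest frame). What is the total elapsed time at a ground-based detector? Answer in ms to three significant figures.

Leg 1: 13.98 ms is already measured at a ground-based detector.
Leg 2: 0.1847 ms is already measured at a ground-based detector.
Leg 3: γ = 1/√(1 − 0.986²) = 1/√0.02780 = 5.997; Δt_3 = 5.997 × 0.8516 = 5.107 ms.
Leg 4: γ = 30.1; Δt_4 = 30.10 × 46.36 = 1395 ms.
Total: 13.98 + 0.1847 + 5.107 + 1395 ms.

Δt = 1410 ms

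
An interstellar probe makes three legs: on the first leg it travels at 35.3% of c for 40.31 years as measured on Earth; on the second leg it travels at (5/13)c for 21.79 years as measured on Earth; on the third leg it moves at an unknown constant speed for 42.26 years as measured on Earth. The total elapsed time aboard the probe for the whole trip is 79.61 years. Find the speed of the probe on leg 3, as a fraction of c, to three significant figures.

Leg 1: β = 0.353; γ = 1/√(1 − 0.353²) = 1/√0.8754 = 1.069; τ_1 = 40.31/1.069 = 37.71 years.
Leg 2: γ = 1/√(1 − (5/13)²) = 13/12 ≈ 1.083; τ_2 = 21.79/1.083 = 20.11 years.
Leg 3: speed unknown; τ_3 = 42.26/γ_3.
Total proper time: 37.71 + 20.11 + τ_3 = 79.61, so τ_3 = 79.61 − 57.83 = 21.78 years.
γ_3 = 42.26/21.78 = 1.940; β = √(1 − 1/γ²) = √0.7344.

β = 0.857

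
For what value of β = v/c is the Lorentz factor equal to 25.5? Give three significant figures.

β = 0.999

β = √(1 − 1/γ²) = √(1 − 1/25.5²) = √(1 − 0.001538) = √0.9985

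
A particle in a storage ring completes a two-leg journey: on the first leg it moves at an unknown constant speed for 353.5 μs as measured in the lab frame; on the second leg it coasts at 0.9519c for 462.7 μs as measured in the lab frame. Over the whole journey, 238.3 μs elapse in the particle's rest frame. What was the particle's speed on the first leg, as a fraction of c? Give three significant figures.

Leg 1: speed unknown; τ_1 = 353.5/γ_1.
Leg 2: γ = 1/√(1 − 0.9519²) = 1/√0.09389 = 3.264; τ_2 = 462.7/3.264 = 141.8 μs.
Total proper time: τ_1 + 141.8 = 238.3, so τ_1 = 238.3 − 141.8 = 96.52 μs.
γ_1 = 353.5/96.52 = 3.662; β = √(1 − 1/γ²) = √0.9254.

β = 0.962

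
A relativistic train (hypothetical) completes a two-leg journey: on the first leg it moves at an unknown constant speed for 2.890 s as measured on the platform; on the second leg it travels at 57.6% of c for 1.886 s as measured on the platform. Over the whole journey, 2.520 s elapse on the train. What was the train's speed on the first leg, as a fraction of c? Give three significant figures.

Leg 1: speed unknown; τ_1 = 2.890/γ_1.
Leg 2: β = 0.576; γ = 1/√(1 − 0.576²) = 1/√0.6682 = 1.223; τ_2 = 1.886/1.223 = 1.542 s.
Total proper time: τ_1 + 1.542 = 2.520, so τ_1 = 2.520 − 1.542 = 0.9783 s.
γ_1 = 2.890/0.9783 = 2.954; β = √(1 − 1/γ²) = √0.8854.

β = 0.941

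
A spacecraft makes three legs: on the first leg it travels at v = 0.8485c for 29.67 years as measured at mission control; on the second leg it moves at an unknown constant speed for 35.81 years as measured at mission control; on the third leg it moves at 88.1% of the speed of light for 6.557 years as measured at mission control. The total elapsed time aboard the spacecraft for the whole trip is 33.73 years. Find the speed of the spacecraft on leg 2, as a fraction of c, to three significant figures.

Leg 1: γ = 1/√(1 − 0.8485²) = 1/√0.2800 = 1.890; τ_1 = 29.67/1.890 = 15.70 years.
Leg 2: speed unknown; τ_2 = 35.81/γ_2.
Leg 3: β = 0.881; γ = 1/√(1 − 0.881²) = 1/√0.2238 = 2.114; τ_3 = 6.557/2.114 = 3.102 years.
Total proper time: 15.70 + τ_2 + 3.102 = 33.73, so τ_2 = 33.73 − 18.80 = 14.93 years.
γ_2 = 35.81/14.93 = 2.399; β = √(1 − 1/γ²) = √0.8263.

β = 0.909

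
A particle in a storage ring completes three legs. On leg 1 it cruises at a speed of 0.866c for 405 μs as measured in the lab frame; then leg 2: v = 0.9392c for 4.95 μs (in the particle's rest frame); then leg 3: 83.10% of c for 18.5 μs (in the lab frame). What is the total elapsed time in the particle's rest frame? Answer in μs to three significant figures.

Leg 1: γ = 1/√(1 − 0.866²) = 1/√0.2500 = 2.000; τ_1 = 405/2.000 = 202.5 μs.
Leg 2: 4.95 μs is already measured in the particle's rest frame.
Leg 3: β = 0.8310; γ = 1/√(1 − 0.8310²) = 1/√0.3094 = 1.798; τ_3 = 18.5/1.798 = 10.29 μs.
Total: 202.5 + 4.950 + 10.29 μs.

τ = 218 μs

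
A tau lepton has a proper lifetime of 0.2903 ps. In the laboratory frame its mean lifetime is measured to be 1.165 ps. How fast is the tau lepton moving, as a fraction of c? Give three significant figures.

γ = Δt/τ₀ = 1.165/0.2903 = 4.013
β = √(1 − 1/γ²) = √(1 − 0.06209) = √0.9379

β = 0.968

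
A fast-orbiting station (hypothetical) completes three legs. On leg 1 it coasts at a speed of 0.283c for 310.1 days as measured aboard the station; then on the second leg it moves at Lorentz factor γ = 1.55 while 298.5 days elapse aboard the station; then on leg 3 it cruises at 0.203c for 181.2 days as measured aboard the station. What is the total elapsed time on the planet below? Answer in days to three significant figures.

Δt = 971 days

Leg 1: γ = 1/√(1 − 0.283²) = 1/√0.9199 = 1.043; Δt_1 = 1.043 × 310.1 = 323.3 days.
Leg 2: γ = 1.55; Δt_2 = 1.550 × 298.5 = 462.7 days.
Leg 3: γ = 1/√(1 − 0.203²) = 1/√0.9588 = 1.021; Δt_3 = 1.021 × 181.2 = 185.1 days.
Total: 323.3 + 462.7 + 185.1 days.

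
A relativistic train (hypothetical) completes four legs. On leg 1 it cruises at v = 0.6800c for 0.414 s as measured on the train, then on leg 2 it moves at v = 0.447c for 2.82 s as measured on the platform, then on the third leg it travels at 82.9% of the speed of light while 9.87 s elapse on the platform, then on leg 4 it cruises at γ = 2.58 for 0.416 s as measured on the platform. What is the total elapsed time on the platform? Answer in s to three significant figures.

Δt = 13.7 s

Leg 1: γ = 1/√(1 − 0.6800²) = 1/√0.5376 = 1.364; Δt_1 = 1.364 × 0.414 = 0.5646 s.
Leg 2: 2.82 s is already measured on the platform.
Leg 3: 9.87 s is already measured on the platform.
Leg 4: 0.416 s is already measured on the platform.
Total: 0.5646 + 2.820 + 9.870 + 0.4160 s.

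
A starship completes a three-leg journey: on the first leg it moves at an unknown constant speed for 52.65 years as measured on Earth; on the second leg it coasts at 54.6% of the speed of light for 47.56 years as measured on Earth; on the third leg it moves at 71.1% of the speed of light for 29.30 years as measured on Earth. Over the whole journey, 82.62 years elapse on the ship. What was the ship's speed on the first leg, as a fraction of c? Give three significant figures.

β = 0.907

Leg 1: speed unknown; τ_1 = 52.65/γ_1.
Leg 2: β = 0.546; γ = 1/√(1 − 0.546²) = 1/√0.7019 = 1.194; τ_2 = 47.56/1.194 = 39.85 years.
Leg 3: β = 0.711; γ = 1/√(1 − 0.711²) = 1/√0.4945 = 1.422; τ_3 = 29.30/1.422 = 20.60 years.
Total proper time: τ_1 + 39.85 + 20.60 = 82.62, so τ_1 = 82.62 − 60.45 = 22.17 years.
γ_1 = 52.65/22.17 = 2.375; β = √(1 − 1/γ²) = √0.8227.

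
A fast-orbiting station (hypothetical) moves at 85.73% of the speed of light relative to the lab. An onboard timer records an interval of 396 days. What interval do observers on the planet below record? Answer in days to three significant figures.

β = 0.8573; γ = 1/√(1 − 0.8573²) = 1/√0.2650 = 1.942
The interval measured aboard the station is the proper time (both events occur at the same place in that frame); the lab-frame interval is Δt = γτ = 1.942 × 396 days.

Δt = 769 days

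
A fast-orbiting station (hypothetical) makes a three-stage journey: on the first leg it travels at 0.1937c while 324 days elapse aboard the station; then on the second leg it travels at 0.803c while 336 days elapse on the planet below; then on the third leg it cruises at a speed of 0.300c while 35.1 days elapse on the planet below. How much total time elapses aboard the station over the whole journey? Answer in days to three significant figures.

τ = 558 days

Leg 1: 324 days is already measured aboard the station.
Leg 2: γ = 1/√(1 − 0.803²) = 1/√0.3552 = 1.678; τ_2 = 336/1.678 = 200.2 days.
Leg 3: γ = 1/√(1 − 0.300²) = 1/√0.9100 = 1.048; τ_3 = 35.1/1.048 = 33.48 days.
Total: 324.0 + 200.2 + 33.48 days.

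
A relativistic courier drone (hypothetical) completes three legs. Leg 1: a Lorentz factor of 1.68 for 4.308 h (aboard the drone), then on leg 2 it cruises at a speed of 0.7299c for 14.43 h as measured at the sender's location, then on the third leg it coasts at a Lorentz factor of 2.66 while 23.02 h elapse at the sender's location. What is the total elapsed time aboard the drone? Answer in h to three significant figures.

τ = 22.8 h

Leg 1: 4.308 h is already measured aboard the drone.
Leg 2: γ = 1/√(1 − 0.7299²) = 1/√0.4672 = 1.463; τ_2 = 14.43/1.463 = 9.864 h.
Leg 3: γ = 2.66; τ_3 = 23.02/2.660 = 8.654 h.
Total: 4.308 + 9.864 + 8.654 h.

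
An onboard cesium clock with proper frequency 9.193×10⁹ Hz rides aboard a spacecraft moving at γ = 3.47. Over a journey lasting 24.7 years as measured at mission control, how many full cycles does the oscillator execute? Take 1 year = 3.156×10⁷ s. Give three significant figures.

N = 2.07×10¹⁸

γ = 3.47
The oscillator's own cycle count is N = f × τ where τ is the proper time aboard the spacecraft. τ = Δt/γ = 24.7/3.470 = 7.118 years = 2.246×10⁸ s.
N = 9.193×10⁹ × 2.246×10⁸ = 2.065×10¹⁸.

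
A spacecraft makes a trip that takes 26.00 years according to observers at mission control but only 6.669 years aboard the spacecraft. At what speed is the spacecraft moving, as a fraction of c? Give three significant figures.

The proper time is measured aboard the spacecraft (both events occur at the spacecraft's location); Δt is measured at mission control. γ = Δt/τ = 26.00/6.669 = 3.899.
β = √(1 − 1/γ²) = √(1 − 0.06579) = √0.9342

β = 0.967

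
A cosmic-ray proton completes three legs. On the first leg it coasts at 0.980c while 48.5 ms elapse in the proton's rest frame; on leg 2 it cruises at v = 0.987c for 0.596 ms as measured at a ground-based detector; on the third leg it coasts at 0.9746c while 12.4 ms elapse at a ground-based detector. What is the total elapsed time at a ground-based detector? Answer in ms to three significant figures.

Δt = 257 ms

Leg 1: γ = 1/√(1 − 0.980²) = 1/√0.03960 = 5.025; Δt_1 = 5.025 × 48.5 = 243.7 ms.
Leg 2: 0.596 ms is already measured at a ground-based detector.
Leg 3: 12.4 ms is already measured at a ground-based detector.
Total: 243.7 + 0.5960 + 12.40 ms.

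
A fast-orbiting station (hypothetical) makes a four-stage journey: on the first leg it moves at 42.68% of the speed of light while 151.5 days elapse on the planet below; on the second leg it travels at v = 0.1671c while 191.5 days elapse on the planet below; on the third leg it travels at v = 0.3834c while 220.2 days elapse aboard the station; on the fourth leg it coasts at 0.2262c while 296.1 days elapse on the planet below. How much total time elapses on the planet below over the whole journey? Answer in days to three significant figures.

Δt = 878 days

Leg 1: 151.5 days is already measured on the planet below.
Leg 2: 191.5 days is already measured on the planet below.
Leg 3: γ = 1/√(1 − 0.3834²) = 1/√0.8530 = 1.083; Δt_3 = 1.083 × 220.2 = 238.4 days.
Leg 4: 296.1 days is already measured on the planet below.
Total: 151.5 + 191.5 + 238.4 + 296.1 days.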